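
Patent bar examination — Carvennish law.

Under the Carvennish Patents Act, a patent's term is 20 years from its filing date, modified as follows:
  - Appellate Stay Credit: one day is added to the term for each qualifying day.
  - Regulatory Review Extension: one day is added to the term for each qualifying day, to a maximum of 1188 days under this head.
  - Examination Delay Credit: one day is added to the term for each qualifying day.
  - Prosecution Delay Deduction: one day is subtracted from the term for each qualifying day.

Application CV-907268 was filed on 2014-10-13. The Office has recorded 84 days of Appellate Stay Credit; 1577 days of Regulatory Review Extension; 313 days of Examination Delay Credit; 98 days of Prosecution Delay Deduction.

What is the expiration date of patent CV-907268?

Base term: filing date + 20 years → 13 October 2034.
Appellate Stay Credit: +84 days → 5 January 2035.
Regulatory Review Extension: 1577 days claimed exceeds the 1188-day cap, so +1188 days → 7 April 2038.
Examination Delay Credit: +313 days → 14 February 2039.
Prosecution Delay Deduction: −98 days → 8 November 2038.

2038-11-08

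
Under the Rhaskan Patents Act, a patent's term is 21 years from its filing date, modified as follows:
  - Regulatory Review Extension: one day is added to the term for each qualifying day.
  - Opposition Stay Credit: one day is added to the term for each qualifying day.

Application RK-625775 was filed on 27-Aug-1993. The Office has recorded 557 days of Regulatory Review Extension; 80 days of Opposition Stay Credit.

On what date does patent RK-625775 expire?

Base term: filing date + 21 years → 27 August 2014.
Regulatory Review Extension: +557 days → 6 March 2016.
Opposition Stay Credit: +80 days → 25 May 2016.

2016-05-25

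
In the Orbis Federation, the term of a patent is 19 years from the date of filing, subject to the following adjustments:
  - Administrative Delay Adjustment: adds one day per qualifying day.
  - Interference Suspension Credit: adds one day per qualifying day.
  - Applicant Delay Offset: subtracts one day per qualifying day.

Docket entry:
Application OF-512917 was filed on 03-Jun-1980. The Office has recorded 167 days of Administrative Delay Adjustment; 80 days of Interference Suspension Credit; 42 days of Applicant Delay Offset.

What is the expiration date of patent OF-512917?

December 25, 1999

Base term: filing date + 19 years → 3 June 1999.
Administrative Delay Adjustment: +167 days → 17 November 1999.
Interference Suspension Credit: +80 days → 5 February 2000.
Applicant Delay Offset: −42 days → 25 December 1999.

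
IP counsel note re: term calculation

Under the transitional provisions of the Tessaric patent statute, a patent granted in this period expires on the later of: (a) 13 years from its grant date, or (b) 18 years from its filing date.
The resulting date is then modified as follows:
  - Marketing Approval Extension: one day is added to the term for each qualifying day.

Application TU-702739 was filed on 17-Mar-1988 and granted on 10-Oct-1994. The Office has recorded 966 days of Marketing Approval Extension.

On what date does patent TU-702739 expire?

2010-06-02

(a) grant + 13 years → 10 October 2007.
(b) filing + 18 years → 17 March 2006.
Later of the two: 10 October 2007.
Marketing Approval Extension: +966 days → 2 June 2010.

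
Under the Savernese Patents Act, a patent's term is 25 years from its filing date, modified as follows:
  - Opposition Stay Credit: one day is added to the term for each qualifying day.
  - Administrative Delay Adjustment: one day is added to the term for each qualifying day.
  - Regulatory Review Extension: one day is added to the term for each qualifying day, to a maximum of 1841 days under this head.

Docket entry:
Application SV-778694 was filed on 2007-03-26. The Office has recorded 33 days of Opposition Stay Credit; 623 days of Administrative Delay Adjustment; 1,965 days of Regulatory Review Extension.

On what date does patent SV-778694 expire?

Base term: filing date + 25 years → 26 March 2032.
Opposition Stay Credit: +33 days → 28 April 2032.
Administrative Delay Adjustment: +623 days → 11 January 2034.
Regulatory Review Extension: 1965 days claimed exceeds the 1841-day cap, so +1841 days → 26 January 2039.

2039-01-26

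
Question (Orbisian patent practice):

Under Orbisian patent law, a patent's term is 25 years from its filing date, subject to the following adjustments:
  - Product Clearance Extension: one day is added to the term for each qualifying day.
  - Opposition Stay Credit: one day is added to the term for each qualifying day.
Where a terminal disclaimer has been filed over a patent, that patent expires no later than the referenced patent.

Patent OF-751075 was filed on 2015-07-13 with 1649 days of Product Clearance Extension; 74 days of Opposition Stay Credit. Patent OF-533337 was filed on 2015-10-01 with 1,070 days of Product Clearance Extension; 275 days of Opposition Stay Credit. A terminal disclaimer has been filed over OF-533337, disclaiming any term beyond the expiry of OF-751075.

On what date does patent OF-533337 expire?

2044-06-07

Natural term of OF-533337:
  Base: filing + 25 years → 1 October 2040.
  Product Clearance Extension: +1070 days → 6 September 2043.
  Opposition Stay Credit: +275 days → 7 June 2044.
Expiry of referenced patent OF-751075:
  Base: filing + 25 years → 13 July 2040.
  Product Clearance Extension: +1649 days → 17 January 2045.
  Opposition Stay Credit: +74 days → 1 April 2045.
Terminal disclaimer: OF-533337 expires on the earlier of 7 June 2044 and 1 April 2045.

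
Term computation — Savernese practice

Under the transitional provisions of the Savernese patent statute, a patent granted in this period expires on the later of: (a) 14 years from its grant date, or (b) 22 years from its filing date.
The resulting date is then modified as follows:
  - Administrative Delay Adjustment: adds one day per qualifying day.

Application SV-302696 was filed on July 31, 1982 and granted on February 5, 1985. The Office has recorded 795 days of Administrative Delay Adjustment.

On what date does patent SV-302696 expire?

2006-10-04

(a) grant + 14 years → 5 February 1999.
(b) filing + 22 years → 31 July 2004.
Later of the two: 31 July 2004.
Administrative Delay Adjustment: +795 days → 4 October 2006.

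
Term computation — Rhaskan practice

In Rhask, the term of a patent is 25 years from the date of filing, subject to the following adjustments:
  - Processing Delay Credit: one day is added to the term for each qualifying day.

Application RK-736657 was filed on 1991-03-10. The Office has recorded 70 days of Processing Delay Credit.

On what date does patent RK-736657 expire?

2016-05-19

Base term: filing date + 25 years → 10 March 2016.
Processing Delay Credit: +70 days → 19 May 2016.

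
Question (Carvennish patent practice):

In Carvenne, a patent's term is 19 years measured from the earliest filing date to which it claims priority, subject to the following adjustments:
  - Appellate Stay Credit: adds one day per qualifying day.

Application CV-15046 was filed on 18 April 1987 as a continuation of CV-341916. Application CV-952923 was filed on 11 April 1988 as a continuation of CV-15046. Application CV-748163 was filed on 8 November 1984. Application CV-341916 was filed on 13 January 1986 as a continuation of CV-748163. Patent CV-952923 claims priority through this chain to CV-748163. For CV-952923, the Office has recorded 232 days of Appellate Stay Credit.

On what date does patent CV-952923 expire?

Earliest priority filing: 8 November 1984.
Base term: 8 November 1984 + 19 years → 8 November 2003.
Appellate Stay Credit: +232 days → 27 June 2004.

2004-06-27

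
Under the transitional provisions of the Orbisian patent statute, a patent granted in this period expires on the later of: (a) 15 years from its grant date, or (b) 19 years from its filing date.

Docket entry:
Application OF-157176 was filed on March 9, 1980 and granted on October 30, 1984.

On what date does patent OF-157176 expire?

October 30, 1999

(a) grant + 15 years → 30 October 1999.
(b) filing + 19 years → 9 March 1999.
Later of the two: 30 October 1999.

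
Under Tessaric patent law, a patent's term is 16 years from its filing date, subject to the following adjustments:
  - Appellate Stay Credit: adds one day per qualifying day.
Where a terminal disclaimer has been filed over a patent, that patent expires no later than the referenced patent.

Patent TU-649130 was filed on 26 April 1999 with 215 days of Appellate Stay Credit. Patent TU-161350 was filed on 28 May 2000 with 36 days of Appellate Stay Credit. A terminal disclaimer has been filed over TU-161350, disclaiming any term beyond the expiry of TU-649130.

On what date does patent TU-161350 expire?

Natural term of TU-161350:
  Base: filing + 16 years → 28 May 2016.
  Appellate Stay Credit: +36 days → 3 July 2016.
Expiry of referenced patent TU-649130:
  Base: filing + 16 years → 26 April 2015.
  Appellate Stay Credit: +215 days → 27 November 2015.
Terminal disclaimer: TU-161350 expires on the earlier of 3 July 2016 and 27 November 2015.

November 27, 2015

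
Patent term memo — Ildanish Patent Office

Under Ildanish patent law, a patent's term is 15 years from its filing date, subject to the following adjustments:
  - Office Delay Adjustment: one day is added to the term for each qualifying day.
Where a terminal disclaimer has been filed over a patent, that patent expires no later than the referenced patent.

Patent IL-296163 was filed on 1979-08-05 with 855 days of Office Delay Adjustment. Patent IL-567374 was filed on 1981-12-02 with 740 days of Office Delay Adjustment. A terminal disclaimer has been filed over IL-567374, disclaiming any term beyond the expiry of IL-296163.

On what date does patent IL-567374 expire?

December 7, 1996

Natural term of IL-567374:
  Base: filing + 15 years → 2 December 1996.
  Office Delay Adjustment: +740 days → 12 December 1998.
Expiry of referenced patent IL-296163:
  Base: filing + 15 years → 5 August 1994.
  Office Delay Adjustment: +855 days → 7 December 1996.
Terminal disclaimer: IL-567374 expires on the earlier of 12 December 1998 and 7 December 1996.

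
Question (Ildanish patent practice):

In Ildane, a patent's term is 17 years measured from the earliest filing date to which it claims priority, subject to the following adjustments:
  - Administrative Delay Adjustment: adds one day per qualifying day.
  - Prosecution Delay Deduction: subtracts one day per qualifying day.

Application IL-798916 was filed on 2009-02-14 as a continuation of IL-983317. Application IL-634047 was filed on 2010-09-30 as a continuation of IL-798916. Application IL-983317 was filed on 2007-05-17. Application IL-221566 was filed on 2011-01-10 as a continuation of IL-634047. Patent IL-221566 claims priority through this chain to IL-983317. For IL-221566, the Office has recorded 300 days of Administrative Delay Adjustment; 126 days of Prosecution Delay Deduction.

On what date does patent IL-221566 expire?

Earliest priority filing: 17 May 2007.
Base term: 17 May 2007 + 17 years → 17 May 2024.
Administrative Delay Adjustment: +300 days → 13 March 2025.
Prosecution Delay Deduction: −126 days → 7 November 2024.

2024-11-07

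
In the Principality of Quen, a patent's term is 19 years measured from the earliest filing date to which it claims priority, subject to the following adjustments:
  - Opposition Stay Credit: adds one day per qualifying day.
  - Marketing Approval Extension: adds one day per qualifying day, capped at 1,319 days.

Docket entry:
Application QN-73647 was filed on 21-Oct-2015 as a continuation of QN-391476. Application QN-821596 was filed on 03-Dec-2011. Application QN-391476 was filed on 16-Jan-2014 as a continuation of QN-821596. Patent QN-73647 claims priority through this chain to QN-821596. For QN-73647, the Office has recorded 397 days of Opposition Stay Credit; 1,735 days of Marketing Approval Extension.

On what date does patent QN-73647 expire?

Earliest priority filing: 3 December 2011.
Base term: 3 December 2011 + 19 years → 3 December 2030.
Opposition Stay Credit: +397 days → 4 January 2032.
Marketing Approval Extension: 1735 days claimed exceeds the 1319-day cap, so +1319 days → 15 August 2035.

2035-08-15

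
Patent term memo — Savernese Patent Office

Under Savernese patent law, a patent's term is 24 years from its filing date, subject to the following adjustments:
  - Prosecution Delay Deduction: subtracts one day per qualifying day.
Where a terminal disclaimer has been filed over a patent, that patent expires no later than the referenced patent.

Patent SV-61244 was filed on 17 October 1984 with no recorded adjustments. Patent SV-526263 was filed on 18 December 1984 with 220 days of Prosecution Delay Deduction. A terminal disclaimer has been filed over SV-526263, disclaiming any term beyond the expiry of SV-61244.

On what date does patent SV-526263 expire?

Natural term of SV-526263:
  Base: filing + 24 years → 18 December 2008.
  Prosecution Delay Deduction: −220 days → 12 May 2008.
Expiry of referenced patent SV-61244:
  Base: filing + 24 years → 17 October 2008.
Terminal disclaimer: SV-526263 expires on the earlier of 12 May 2008 and 17 October 2008.

May 12, 2008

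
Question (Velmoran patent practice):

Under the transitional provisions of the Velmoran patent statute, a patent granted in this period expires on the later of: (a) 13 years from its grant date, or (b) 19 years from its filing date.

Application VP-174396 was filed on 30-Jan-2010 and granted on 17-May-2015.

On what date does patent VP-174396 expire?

January 30, 2029

(a) grant + 13 years → 17 May 2028.
(b) filing + 19 years → 30 January 2029.
Later of the two: 30 January 2029.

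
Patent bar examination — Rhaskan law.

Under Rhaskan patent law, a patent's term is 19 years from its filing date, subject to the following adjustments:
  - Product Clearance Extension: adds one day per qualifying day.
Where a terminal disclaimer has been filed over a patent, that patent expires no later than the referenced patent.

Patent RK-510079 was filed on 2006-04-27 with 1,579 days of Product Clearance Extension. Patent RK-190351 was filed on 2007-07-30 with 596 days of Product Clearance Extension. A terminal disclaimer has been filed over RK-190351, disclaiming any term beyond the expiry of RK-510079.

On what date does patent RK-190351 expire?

2028-03-17

Natural term of RK-190351:
  Base: filing + 19 years → 30 July 2026.
  Product Clearance Extension: +596 days → 17 March 2028.
Expiry of referenced patent RK-510079:
  Base: filing + 19 years → 27 April 2025.
  Product Clearance Extension: +1579 days → 23 August 2029.
Terminal disclaimer: RK-190351 expires on the earlier of 17 March 2028 and 23 August 2029.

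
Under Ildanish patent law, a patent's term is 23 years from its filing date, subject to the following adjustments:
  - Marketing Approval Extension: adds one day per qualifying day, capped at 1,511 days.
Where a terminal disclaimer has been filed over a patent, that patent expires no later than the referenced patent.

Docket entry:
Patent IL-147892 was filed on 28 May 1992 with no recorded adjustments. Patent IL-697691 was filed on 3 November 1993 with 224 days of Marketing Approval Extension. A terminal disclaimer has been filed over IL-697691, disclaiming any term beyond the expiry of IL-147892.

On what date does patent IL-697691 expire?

May 28, 2015

Natural term of IL-697691:
  Base: filing + 23 years → 3 November 2016.
  Marketing Approval Extension: 224 days (within the 1511-day cap) → +224 days → 15 June 2017.
Expiry of referenced patent IL-147892:
  Base: filing + 23 years → 28 May 2015.
Terminal disclaimer: IL-697691 expires on the earlier of 15 June 2017 and 28 May 2015.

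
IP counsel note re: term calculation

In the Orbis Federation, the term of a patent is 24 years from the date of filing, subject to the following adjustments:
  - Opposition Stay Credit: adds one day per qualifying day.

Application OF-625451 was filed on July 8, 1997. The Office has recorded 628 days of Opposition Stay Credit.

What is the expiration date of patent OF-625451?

March 28, 2023

Base term: filing date + 24 years → 8 July 2021.
Opposition Stay Credit: +628 days → 28 March 2023.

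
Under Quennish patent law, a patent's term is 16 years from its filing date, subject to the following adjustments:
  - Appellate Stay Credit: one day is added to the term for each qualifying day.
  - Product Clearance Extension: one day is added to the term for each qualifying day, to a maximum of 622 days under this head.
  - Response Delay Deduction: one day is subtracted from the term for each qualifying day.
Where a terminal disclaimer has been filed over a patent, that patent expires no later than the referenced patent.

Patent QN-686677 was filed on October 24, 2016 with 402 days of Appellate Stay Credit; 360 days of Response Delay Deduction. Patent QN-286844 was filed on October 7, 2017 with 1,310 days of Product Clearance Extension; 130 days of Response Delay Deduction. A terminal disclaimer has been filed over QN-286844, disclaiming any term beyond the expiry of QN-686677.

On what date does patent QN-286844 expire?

December 5, 2032

Natural term of QN-286844:
  Base: filing + 16 years → 7 October 2033.
  Product Clearance Extension: 1310 days claimed exceeds the 622-day cap, so +622 days → 21 June 2035.
  Response Delay Deduction: −130 days → 11 February 2035.
Expiry of referenced patent QN-686677:
  Base: filing + 16 years → 24 October 2032.
  Appellate Stay Credit: +402 days → 30 November 2033.
  Response Delay Deduction: −360 days → 5 December 2032.
Terminal disclaimer: QN-286844 expires on the earlier of 11 February 2035 and 5 December 2032.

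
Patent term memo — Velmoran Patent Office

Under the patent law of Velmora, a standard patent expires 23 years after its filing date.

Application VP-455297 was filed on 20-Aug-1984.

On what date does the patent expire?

2007-08-20

Filing date + 23 years → 20 August 2007.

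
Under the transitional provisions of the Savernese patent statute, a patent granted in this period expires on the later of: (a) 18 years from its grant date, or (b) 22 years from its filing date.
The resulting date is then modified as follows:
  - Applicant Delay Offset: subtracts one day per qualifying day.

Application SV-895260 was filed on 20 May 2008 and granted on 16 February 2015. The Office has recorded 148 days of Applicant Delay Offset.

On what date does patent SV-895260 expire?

(a) grant + 18 years → 16 February 2033.
(b) filing + 22 years → 20 May 2030.
Later of the two: 16 February 2033.
Applicant Delay Offset: −148 days → 21 September 2032.

September 21, 2032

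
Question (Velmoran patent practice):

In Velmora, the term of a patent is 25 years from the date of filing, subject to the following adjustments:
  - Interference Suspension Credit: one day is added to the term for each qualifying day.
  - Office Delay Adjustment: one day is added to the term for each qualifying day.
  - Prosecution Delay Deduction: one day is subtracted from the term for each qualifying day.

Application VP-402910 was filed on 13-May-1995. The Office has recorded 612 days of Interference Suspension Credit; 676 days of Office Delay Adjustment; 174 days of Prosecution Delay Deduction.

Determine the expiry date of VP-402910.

Base term: filing date + 25 years → 13 May 2020.
Interference Suspension Credit: +612 days → 15 January 2022.
Office Delay Adjustment: +676 days → 22 November 2023.
Prosecution Delay Deduction: −174 days → 1 June 2023.

2023-06-01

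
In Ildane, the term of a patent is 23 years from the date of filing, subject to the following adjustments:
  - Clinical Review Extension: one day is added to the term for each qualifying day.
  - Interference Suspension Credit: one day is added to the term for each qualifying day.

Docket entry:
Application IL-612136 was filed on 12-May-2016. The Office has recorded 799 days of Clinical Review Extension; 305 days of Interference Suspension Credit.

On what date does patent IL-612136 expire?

2042-05-20

Base term: filing date + 23 years → 12 May 2039.
Clinical Review Extension: +799 days → 19 July 2041.
Interference Suspension Credit: +305 days → 20 May 2042.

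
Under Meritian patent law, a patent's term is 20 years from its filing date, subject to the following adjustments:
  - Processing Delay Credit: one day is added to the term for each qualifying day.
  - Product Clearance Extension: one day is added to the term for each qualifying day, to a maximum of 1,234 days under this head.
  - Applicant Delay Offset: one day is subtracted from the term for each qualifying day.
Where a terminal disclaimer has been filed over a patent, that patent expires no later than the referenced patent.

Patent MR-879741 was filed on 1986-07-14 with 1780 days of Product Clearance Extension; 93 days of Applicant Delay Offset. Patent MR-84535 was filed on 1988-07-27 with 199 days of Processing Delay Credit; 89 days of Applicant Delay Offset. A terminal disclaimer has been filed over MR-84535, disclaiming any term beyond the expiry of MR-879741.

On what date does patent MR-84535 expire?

November 14, 2008

Natural term of MR-84535:
  Base: filing + 20 years → 27 July 2008.
  Processing Delay Credit: +199 days → 11 February 2009.
  Applicant Delay Offset: −89 days → 14 November 2008.
Expiry of referenced patent MR-879741:
  Base: filing + 20 years → 14 July 2006.
  Product Clearance Extension: 1780 days claimed exceeds the 1234-day cap, so +1234 days → 29 November 2009.
  Applicant Delay Offset: −93 days → 28 August 2009.
Terminal disclaimer: MR-84535 expires on the earlier of 14 November 2008 and 28 August 2009.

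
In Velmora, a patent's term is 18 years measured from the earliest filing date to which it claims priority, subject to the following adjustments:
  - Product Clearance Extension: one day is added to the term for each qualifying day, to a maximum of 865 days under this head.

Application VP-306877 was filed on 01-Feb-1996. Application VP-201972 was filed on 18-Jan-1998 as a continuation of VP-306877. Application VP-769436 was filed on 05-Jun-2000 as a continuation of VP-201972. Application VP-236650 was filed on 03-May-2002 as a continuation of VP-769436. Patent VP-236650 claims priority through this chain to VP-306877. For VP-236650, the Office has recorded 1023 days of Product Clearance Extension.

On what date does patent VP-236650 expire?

Earliest priority filing: 1 February 1996.
Base term: 1 February 1996 + 18 years → 1 February 2014.
Product Clearance Extension: 1023 days claimed exceeds the 865-day cap, so +865 days → 15 June 2016.

June 15, 2016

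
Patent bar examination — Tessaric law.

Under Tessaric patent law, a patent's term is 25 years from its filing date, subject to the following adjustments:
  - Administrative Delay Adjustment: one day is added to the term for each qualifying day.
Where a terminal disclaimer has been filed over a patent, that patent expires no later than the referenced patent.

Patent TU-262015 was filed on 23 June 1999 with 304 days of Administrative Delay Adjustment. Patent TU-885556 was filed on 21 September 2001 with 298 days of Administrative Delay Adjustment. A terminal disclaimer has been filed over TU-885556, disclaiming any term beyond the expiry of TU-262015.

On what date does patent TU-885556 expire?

Natural term of TU-885556:
  Base: filing + 25 years → 21 September 2026.
  Administrative Delay Adjustment: +298 days → 16 July 2027.
Expiry of referenced patent TU-262015:
  Base: filing + 25 years → 23 June 2024.
  Administrative Delay Adjustment: +304 days → 23 April 2025.
Terminal disclaimer: TU-885556 expires on the earlier of 16 July 2027 and 23 April 2025.

April 23, 2025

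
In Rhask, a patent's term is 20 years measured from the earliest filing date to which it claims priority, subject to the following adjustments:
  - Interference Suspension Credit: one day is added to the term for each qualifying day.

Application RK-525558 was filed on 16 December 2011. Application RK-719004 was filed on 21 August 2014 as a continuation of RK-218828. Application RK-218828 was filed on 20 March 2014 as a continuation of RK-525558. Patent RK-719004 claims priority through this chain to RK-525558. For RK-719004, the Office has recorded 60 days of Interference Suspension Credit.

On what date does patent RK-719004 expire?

February 14, 2032

Earliest priority filing: 16 December 2011.
Base term: 16 December 2011 + 20 years → 16 December 2031.
Interference Suspension Credit: +60 days → 14 February 2032.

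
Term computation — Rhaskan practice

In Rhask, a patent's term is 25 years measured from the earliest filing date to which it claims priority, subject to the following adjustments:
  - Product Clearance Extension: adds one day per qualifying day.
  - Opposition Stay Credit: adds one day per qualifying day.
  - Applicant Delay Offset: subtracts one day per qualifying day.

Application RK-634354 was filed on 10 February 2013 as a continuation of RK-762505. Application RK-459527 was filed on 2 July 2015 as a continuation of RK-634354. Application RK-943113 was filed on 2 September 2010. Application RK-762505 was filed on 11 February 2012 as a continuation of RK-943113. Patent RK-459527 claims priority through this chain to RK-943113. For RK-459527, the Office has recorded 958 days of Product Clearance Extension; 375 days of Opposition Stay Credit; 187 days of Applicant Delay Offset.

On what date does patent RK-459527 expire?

Earliest priority filing: 2 September 2010.
Base term: 2 September 2010 + 25 years → 2 September 2035.
Product Clearance Extension: +958 days → 17 April 2038.
Opposition Stay Credit: +375 days → 27 April 2039.
Applicant Delay Offset: −187 days → 22 October 2038.

October 22, 2038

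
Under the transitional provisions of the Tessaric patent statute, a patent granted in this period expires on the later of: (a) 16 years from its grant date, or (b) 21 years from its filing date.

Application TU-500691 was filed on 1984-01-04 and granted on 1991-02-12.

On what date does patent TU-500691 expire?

(a) grant + 16 years → 12 February 2007.
(b) filing + 21 years → 4 January 2005.
Later of the two: 12 February 2007.

2007-02-12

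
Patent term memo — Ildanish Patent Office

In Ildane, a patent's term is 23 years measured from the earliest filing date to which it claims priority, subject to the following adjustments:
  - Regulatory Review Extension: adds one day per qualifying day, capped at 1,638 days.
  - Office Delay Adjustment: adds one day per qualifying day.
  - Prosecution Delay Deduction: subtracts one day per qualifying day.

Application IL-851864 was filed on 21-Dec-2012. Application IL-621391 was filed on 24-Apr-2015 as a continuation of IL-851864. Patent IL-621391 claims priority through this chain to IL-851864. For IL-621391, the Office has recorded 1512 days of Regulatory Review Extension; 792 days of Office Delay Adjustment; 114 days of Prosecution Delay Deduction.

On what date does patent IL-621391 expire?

2041-12-19

Earliest priority filing: 21 December 2012.
Base term: 21 December 2012 + 23 years → 21 December 2035.
Regulatory Review Extension: 1512 days (within the 1638-day cap) → +1512 days → 10 February 2040.
Office Delay Adjustment: +792 days → 12 April 2042.
Prosecution Delay Deduction: −114 days → 19 December 2041.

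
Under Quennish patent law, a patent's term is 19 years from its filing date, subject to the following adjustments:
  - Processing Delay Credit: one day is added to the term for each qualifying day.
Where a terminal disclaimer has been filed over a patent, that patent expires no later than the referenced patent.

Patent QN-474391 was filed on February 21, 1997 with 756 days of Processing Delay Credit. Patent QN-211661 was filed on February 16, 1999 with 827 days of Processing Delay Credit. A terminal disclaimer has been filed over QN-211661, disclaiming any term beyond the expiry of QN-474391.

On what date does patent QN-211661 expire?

March 18, 2018

Natural term of QN-211661:
  Base: filing + 19 years → 16 February 2018.
  Processing Delay Credit: +827 days → 23 May 2020.
Expiry of referenced patent QN-474391:
  Base: filing + 19 years → 21 February 2016.
  Processing Delay Credit: +756 days → 18 March 2018.
Terminal disclaimer: QN-211661 expires on the earlier of 23 May 2020 and 18 March 2018.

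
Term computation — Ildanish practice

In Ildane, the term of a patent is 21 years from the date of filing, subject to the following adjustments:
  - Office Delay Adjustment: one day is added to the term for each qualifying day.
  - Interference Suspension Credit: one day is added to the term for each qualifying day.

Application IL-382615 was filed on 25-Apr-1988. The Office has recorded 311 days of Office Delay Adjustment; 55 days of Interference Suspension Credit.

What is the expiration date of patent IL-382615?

Base term: filing date + 21 years → 25 April 2009.
Office Delay Adjustment: +311 days → 2 March 2010.
Interference Suspension Credit: +55 days → 26 April 2010.

2010-04-26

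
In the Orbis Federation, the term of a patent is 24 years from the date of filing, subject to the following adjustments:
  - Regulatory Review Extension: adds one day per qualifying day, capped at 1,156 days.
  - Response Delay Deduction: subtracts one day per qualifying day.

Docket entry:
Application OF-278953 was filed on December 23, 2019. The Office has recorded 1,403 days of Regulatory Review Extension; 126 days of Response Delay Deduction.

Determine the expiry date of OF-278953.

Base term: filing date + 24 years → 23 December 2043.
Regulatory Review Extension: 1403 days claimed exceeds the 1156-day cap, so +1156 days → 21 February 2047.
Response Delay Deduction: −126 days → 18 October 2046.

October 18, 2046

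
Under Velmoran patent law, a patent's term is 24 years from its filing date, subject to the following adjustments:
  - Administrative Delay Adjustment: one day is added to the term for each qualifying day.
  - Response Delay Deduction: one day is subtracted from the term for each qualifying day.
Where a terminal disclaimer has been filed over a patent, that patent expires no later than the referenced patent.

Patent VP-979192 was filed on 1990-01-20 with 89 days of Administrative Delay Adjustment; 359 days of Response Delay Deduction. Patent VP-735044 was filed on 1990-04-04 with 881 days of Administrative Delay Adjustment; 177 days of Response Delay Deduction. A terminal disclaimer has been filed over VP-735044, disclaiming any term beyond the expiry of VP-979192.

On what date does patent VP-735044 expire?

2013-04-25

Natural term of VP-735044:
  Base: filing + 24 years → 4 April 2014.
  Administrative Delay Adjustment: +881 days → 1 September 2016.
  Response Delay Deduction: −177 days → 8 March 2016.
Expiry of referenced patent VP-979192:
  Base: filing + 24 years → 20 January 2014.
  Administrative Delay Adjustment: +89 days → 19 April 2014.
  Response Delay Deduction: −359 days → 25 April 2013.
Terminal disclaimer: VP-735044 expires on the earlier of 8 March 2016 and 25 April 2013.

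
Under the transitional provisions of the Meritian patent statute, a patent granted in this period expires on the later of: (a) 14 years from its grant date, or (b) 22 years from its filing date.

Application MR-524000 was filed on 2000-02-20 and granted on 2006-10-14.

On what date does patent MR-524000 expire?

February 20, 2022

(a) grant + 14 years → 14 October 2020.
(b) filing + 22 years → 20 February 2022.
Later of the two: 20 February 2022.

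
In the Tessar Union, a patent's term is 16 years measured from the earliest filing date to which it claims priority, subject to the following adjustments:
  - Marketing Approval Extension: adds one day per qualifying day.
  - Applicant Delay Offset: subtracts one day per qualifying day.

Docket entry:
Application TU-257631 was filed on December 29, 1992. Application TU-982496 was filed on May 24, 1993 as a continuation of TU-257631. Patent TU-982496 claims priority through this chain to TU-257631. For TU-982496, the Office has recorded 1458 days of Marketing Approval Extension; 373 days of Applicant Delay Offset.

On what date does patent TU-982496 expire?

Earliest priority filing: 29 December 1992.
Base term: 29 December 1992 + 16 years → 29 December 2008.
Marketing Approval Extension: +1458 days → 26 December 2012.
Applicant Delay Offset: −373 days → 19 December 2011.

2011-12-19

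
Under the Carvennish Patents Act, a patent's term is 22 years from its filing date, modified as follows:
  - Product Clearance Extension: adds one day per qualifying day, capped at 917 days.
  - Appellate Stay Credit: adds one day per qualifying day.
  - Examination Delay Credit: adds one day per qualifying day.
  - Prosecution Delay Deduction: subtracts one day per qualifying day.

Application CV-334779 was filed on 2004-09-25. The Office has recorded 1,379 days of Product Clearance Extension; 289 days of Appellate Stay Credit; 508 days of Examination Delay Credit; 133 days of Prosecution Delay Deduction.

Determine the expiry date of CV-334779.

Base term: filing date + 22 years → 25 September 2026.
Product Clearance Extension: 1379 days claimed exceeds the 917-day cap, so +917 days → 30 March 2029.
Appellate Stay Credit: +289 days → 13 January 2030.
Examination Delay Credit: +508 days → 5 June 2031.
Prosecution Delay Deduction: −133 days → 23 January 2031.

2031-01-23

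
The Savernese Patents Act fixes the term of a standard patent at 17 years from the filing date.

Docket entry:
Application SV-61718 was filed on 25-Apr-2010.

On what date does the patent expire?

2027-04-25

Filing date + 17 years → 25 April 2027.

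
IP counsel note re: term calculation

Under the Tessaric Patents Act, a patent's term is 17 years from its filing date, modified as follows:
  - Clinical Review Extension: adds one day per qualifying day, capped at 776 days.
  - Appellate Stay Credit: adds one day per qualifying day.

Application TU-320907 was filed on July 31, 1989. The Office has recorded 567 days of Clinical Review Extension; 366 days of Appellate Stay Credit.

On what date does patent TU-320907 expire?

2009-02-18

Base term: filing date + 17 years → 31 July 2006.
Clinical Review Extension: 567 days (within the 776-day cap) → +567 days → 18 February 2008.
Appellate Stay Credit: +366 days → 18 February 2009.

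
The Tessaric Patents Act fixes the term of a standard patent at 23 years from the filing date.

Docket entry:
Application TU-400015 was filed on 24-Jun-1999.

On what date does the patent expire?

June 24, 2022

Filing date + 23 years → 24 June 2022.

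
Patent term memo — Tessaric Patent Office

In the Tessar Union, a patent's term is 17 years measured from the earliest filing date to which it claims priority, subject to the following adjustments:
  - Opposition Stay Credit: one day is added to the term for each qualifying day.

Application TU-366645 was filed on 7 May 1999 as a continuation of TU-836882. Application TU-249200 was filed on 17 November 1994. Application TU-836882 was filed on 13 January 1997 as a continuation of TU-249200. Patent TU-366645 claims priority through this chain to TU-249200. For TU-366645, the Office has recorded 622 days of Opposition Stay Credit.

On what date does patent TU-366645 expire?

2013-07-31

Earliest priority filing: 17 November 1994.
Base term: 17 November 1994 + 17 years → 17 November 2011.
Opposition Stay Credit: +622 days → 31 July 2013.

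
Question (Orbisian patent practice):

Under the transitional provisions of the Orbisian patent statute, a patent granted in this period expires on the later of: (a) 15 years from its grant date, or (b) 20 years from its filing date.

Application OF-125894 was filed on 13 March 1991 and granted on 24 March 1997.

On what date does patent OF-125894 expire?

2012-03-24

(a) grant + 15 years → 24 March 2012.
(b) filing + 20 years → 13 March 2011.
Later of the two: 24 March 2012.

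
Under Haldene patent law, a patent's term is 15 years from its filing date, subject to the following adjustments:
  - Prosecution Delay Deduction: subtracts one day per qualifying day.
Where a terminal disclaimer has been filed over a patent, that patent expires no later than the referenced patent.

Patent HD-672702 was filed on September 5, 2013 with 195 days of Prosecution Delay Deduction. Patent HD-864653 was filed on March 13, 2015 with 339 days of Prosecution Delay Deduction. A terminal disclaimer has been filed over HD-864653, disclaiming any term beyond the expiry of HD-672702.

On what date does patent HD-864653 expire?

Natural term of HD-864653:
  Base: filing + 15 years → 13 March 2030.
  Prosecution Delay Deduction: −339 days → 8 April 2029.
Expiry of referenced patent HD-672702:
  Base: filing + 15 years → 5 September 2028.
  Prosecution Delay Deduction: −195 days → 23 February 2028.
Terminal disclaimer: HD-864653 expires on the earlier of 8 April 2029 and 23 February 2028.

February 23, 2028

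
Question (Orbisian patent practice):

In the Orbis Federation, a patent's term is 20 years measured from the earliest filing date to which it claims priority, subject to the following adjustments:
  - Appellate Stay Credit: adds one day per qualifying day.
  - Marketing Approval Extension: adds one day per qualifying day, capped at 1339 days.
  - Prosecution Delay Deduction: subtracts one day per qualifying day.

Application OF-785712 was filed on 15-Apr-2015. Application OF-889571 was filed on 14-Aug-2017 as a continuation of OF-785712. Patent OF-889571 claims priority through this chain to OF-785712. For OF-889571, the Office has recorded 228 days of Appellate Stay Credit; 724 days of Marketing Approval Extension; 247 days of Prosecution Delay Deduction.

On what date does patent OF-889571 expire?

Earliest priority filing: 15 April 2015.
Base term: 15 April 2015 + 20 years → 15 April 2035.
Appellate Stay Credit: +228 days → 29 November 2035.
Marketing Approval Extension: 724 days (within the 1339-day cap) → +724 days → 22 November 2037.
Prosecution Delay Deduction: −247 days → 20 March 2037.

March 20, 2037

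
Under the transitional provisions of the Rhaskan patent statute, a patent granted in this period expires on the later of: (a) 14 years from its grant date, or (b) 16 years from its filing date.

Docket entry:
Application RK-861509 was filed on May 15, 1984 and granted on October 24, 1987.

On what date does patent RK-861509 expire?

(a) grant + 14 years → 24 October 2001.
(b) filing + 16 years → 15 May 2000.
Later of the two: 24 October 2001.

October 24, 2001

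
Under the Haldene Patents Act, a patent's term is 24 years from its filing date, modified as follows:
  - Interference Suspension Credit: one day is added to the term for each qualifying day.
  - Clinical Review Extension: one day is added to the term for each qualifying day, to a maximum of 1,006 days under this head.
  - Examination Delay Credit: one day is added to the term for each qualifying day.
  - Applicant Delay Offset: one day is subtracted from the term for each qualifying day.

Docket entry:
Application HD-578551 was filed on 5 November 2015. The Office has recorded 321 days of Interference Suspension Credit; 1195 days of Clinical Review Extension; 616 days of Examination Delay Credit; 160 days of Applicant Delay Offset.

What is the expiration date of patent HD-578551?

Base term: filing date + 24 years → 5 November 2039.
Interference Suspension Credit: +321 days → 21 September 2040.
Clinical Review Extension: 1195 days claimed exceeds the 1006-day cap, so +1006 days → 24 June 2043.
Examination Delay Credit: +616 days → 1 March 2045.
Applicant Delay Offset: −160 days → 22 September 2044.

2044-09-22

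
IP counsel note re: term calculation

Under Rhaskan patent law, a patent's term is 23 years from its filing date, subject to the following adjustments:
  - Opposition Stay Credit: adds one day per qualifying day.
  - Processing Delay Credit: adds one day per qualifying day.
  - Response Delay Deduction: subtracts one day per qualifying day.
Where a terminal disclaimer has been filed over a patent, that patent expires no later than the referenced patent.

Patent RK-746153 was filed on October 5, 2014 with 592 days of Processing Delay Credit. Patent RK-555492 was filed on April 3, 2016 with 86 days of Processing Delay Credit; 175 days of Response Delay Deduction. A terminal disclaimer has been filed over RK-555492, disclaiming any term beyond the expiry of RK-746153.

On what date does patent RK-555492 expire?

2039-01-04

Natural term of RK-555492:
  Base: filing + 23 years → 3 April 2039.
  Processing Delay Credit: +86 days → 28 June 2039.
  Response Delay Deduction: −175 days → 4 January 2039.
Expiry of referenced patent RK-746153:
  Base: filing + 23 years → 5 October 2037.
  Processing Delay Credit: +592 days → 20 May 2039.
Terminal disclaimer: RK-555492 expires on the earlier of 4 January 2039 and 20 May 2039.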